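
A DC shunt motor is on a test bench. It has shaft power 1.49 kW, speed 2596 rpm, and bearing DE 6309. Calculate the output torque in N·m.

5.48 N·m

ω = 2π × 2596/60 = 271.9 rad/s
τ = P/ω = 1490/271.9 = 5.48 N·m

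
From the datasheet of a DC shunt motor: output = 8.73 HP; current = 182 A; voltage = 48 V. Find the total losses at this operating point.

2.22 kW

P_in = V·I = 48×182 = 8736 W
P_out = 8.73×746 = 6513 W
Losses = P_in − P_out = 8736 − 6513 = 2223 W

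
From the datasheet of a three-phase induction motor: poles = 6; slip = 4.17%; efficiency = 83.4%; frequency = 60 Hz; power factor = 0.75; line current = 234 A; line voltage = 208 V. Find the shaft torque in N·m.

P_in = √3·V·I·cosφ = 1.732 × 208 × 234 × 0.75 = 63225 W
P_out = η·P_in = 0.834 × 63225 = 52730 W
n_s = 120×60/6 = 1200 rpm; n = 1200×(1−0.0417) = 1150 rpm
ω = 2π×1150/60 = 120.4 rad/s
τ = P_out/ω = 52730/120.4 = 438 N·m

438 N·m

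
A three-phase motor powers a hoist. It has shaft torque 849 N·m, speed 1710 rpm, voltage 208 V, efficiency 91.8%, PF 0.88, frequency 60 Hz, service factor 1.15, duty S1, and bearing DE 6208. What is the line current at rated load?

ω = 2π×1710/60 = 179.1 rad/s; P_out = τω = 849 × 179.1 = 152056 W
P_in = P_out / η = 152056 / 0.918 = 165638 W
I_L = P_in / (√3·V_L·cosφ) = 165638 / (1.732 × 208 × 0.88) = 522 A

522 A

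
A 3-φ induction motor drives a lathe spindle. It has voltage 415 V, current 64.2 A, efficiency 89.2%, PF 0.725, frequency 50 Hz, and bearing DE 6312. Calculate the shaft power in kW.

P_in = √3·V·I·cosφ = 1.732 × 415 × 64.2 × 0.725 = 33456 W
P_out = η·P_in = 0.892 × 33456 = 29843 W

29.8 kW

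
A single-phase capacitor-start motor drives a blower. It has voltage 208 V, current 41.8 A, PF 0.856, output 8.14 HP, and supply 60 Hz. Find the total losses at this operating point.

1370 W

P_in = V·I·cosφ = 208×41.8×0.856 = 7442 W
P_out = 8.14×746 = 6072 W
Losses = P_in − P_out = 7442 − 6072 = 1370 W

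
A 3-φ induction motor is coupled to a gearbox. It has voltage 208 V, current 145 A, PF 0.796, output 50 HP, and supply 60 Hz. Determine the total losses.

4280 W

P_in = √3·V·I·cosφ = 1.732×208×145×0.796 = 41581 W
P_out = 50×746 = 37300 W
Losses = P_in − P_out = 41581 − 37300 = 4281 W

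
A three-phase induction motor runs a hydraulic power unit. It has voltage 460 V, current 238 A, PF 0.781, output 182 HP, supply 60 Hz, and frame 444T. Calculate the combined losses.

P_in = √3·V·I·cosφ = 1.732×460×238×0.781 = 148093 W
P_out = 182×746 = 135772 W
Losses = P_in − P_out = 148093 − 135772 = 12321 W

12300 W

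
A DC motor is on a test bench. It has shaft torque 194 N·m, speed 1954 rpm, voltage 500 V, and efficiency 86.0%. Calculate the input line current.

92.3 A

ω = 2π×1954/60 = 204.6 rad/s; P_out = τω = 194 × 204.6 = 39692 W
P_in = P_out / η = 39692 / 0.860 = 46153 W
I = P_in / V = 46153 / 500 = 92.3 A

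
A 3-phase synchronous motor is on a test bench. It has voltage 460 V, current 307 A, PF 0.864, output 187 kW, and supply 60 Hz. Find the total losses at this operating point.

24300 W

P_in = √3·V·I·cosφ = 1.732×460×307×0.864 = 211328 W
P_out = 187000 W
Losses = P_in − P_out = 211328 − 187000 = 24328 W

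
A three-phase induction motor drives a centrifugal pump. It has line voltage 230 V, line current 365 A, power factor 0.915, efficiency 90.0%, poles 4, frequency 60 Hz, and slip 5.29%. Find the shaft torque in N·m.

P_in = √3·V·I·cosφ = 1.732 × 230 × 365 × 0.915 = 133042 W
P_out = η·P_in = 0.9 × 133042 = 119738 W
n_s = 120×60/4 = 1800 rpm; n = 1800×(1−0.0529) = 1705 rpm
ω = 2π×1705/60 = 178.5 rad/s
τ = P_out/ω = 119738/178.5 = 671 N·m

671 N·m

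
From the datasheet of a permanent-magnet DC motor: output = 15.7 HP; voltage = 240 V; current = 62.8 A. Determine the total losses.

P_in = V·I = 240×62.8 = 15072 W
P_out = 15.7×746 = 11712 W
Losses = P_in − P_out = 15072 − 11712 = 3360 W

3.36 kW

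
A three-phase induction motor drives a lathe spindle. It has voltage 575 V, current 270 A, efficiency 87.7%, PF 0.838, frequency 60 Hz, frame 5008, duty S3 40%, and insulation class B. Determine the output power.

198 kW

P_in = √3·V·I·cosφ = 1.732 × 575 × 270 × 0.838 = 225332 W
P_out = η·P_in = 0.877 × 225332 = 197616 W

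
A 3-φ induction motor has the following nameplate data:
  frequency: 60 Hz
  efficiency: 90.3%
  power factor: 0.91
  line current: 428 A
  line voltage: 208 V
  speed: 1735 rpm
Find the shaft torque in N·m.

697 N·m

P_in = √3·V·I·cosφ = 1.732 × 208 × 428 × 0.91 = 140313 W
P_out = η·P_in = 0.903 × 140313 = 126703 W
n = 1735 rpm
ω = 2π×1735/60 = 181.7 rad/s
τ = P_out/ω = 126703/181.7 = 697 N·m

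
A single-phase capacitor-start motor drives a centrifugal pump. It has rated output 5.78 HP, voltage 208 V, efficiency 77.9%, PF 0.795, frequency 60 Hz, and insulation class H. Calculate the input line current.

P_out = 5.78 × 746 = 4312 W
P_in = P_out / η = 4312 / 0.779 = 5535 W
I = P_in / (V·cosφ) = 5535 / (208 × 0.795) = 33.5 A

33.5 A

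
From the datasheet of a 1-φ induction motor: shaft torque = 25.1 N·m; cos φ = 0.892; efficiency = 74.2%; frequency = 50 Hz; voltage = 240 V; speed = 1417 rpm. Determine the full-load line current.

23.4 A

ω = 2π×1417/60 = 148.4 rad/s; P_out = τω = 25.1 × 148.4 = 3725 W
P_in = P_out / η = 3725 / 0.742 = 5020 W
I = P_in / (V·cosφ) = 5020 / (240 × 0.892) = 23.4 A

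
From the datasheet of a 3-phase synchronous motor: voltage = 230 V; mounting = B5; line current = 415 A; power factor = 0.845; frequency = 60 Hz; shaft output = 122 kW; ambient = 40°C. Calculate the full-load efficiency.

87.3 %

P_out = 122 kW = 122000 W
P_in = √3·V_L·I_L·cosφ = 1.732 × 230 × 415 × 0.845 = 139695 W
η = P_out / P_in = 122000 / 139695 = 0.873 = 87.3%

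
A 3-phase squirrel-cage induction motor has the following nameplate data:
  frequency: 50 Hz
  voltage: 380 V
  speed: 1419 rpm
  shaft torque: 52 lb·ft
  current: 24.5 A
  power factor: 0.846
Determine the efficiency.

76.8 %

τ = 52 lb·ft × 1.356 = 70.51 N·m
ω = 2π × 1419/60 = 148.6 rad/s; P_out = τω = 70.51 × 148.6 = 10478 W
P_in = √3·V_L·I_L·cosφ = 1.732 × 380 × 24.5 × 0.846 = 13642 W
η = P_out / P_in = 10478 / 13642 = 0.768 = 76.8%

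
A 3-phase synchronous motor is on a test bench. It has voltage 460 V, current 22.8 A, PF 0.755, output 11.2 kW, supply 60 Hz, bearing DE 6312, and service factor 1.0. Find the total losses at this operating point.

P_in = √3·V·I·cosφ = 1.732×460×22.8×0.755 = 13715 W
P_out = 11200 W
Losses = P_in − P_out = 13715 − 11200 = 2515 W

2.52 kW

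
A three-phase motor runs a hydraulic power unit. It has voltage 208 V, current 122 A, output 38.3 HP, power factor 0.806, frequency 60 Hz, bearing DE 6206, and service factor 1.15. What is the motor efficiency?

P_out = 38.3 × 746 = 28572 W
P_in = √3·V_L·I_L·cosφ = 1.732 × 208 × 122 × 0.806 = 35425 W
η = P_out / P_in = 28572 / 35425 = 0.807 = 80.7%

80.7 %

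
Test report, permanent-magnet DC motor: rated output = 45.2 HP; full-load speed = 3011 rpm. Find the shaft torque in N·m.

P_out = 45.2 × 746 = 33719 W
ω = 2π × 3011/60 = 315.3 rad/s
τ = P_out/ω = 33719/315.3 = 107 N·m

107 N·m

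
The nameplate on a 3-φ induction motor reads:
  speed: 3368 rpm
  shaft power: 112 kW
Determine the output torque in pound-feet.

234 lb·ft

ω = 2π × 3368/60 = 352.7 rad/s
τ = P/ω = 112000/352.7 = 317.6 N·m
In lb·ft: 317.6/1.356 = 234 lb·ft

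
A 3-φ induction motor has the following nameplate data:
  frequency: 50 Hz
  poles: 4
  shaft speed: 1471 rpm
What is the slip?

1.93 %

n_s = 120f/p = 120×50/4 = 1500 rpm
s = (n_s − n)/n_s = (1500 − 1471)/1500 = 0.0193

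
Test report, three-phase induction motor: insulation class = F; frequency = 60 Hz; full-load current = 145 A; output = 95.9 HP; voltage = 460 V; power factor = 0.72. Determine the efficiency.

86.0 %

P_out = 95.9 × 746 = 71541 W
P_in = √3·V_L·I_L·cosφ = 1.732 × 460 × 145 × 0.72 = 83178 W
η = P_out / P_in = 71541 / 83178 = 0.860 = 86.0%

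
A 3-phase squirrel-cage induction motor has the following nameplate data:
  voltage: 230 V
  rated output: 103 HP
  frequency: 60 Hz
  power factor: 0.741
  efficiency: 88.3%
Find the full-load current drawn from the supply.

295 A

P_out = 103 × 746 = 76838 W
P_in = P_out / η = 76838 / 0.883 = 87019 W
I_L = P_in / (√3·V_L·cosφ) = 87019 / (1.732 × 230 × 0.741) = 295 A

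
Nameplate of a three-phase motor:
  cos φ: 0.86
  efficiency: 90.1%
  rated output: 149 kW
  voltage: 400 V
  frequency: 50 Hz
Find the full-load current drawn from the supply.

278 A

P_out = 149 kW = 149000 W
P_in = P_out / η = 149000 / 0.901 = 165372 W
I_L = P_in / (√3·V_L·cosφ) = 165372 / (1.732 × 400 × 0.86) = 278 A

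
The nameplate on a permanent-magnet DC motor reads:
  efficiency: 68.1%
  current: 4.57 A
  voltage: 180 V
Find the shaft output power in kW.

0.56 kW

P_in = V·I = 180 × 4.57 = 823 W
P_out = η·P_in = 0.681 × 823 = 560 W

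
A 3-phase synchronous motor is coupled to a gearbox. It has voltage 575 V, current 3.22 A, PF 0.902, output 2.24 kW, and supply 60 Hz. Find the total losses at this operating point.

P_in = √3·V·I·cosφ = 1.732×575×3.22×0.902 = 2893 W
P_out = 2240 W
Losses = P_in − P_out = 2893 − 2240 = 653 W

653 W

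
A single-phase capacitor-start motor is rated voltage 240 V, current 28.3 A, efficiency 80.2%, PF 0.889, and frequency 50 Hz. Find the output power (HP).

6.49 HP

P_in = V·I·cosφ = 240 × 28.3 × 0.889 = 6038 W
P_out = η·P_in = 0.802 × 6038 = 4842 W
= 4842/746 = 6.49 HP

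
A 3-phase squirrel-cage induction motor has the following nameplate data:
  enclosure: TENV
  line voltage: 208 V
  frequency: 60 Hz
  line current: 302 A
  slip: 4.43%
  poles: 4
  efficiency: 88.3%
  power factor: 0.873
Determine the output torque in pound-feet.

343 lb·ft

P_in = √3·V·I·cosφ = 1.732 × 208 × 302 × 0.873 = 94980 W
P_out = η·P_in = 0.883 × 94980 = 83867 W
n_s = 120×60/4 = 1800 rpm; n = 1800×(1−0.0443) = 1720 rpm
ω = 2π×1720/60 = 180.1 rad/s
τ = P_out/ω = 83867/180.1 = 465.7 N·m
In lb·ft: 465.7/1.356 = 343 lb·ft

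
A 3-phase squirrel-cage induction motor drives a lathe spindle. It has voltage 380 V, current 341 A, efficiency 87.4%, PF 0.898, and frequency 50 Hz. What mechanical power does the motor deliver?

P_in = √3·V·I·cosφ = 1.732 × 380 × 341 × 0.898 = 201540 W
P_out = η·P_in = 0.874 × 201540 = 176146 W

176 kW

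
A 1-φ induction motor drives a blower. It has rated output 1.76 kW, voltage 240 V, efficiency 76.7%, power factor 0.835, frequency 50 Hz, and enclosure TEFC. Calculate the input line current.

P_out = 1.76 kW = 1760 W
P_in = P_out / η = 1760 / 0.767 = 2295 W
I = P_in / (V·cosφ) = 2295 / (240 × 0.835) = 11.5 A

11.5 A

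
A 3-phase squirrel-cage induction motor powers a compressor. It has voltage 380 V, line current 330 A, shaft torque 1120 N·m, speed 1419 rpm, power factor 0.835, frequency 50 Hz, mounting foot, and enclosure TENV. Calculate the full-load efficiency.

ω = 2π × 1419/60 = 148.6 rad/s; P_out = τω = 1120 × 148.6 = 166432 W
P_in = √3·V_L·I_L·cosφ = 1.732 × 380 × 330 × 0.835 = 181356 W
η = P_out / P_in = 166432 / 181356 = 0.918 = 91.8%

91.8 %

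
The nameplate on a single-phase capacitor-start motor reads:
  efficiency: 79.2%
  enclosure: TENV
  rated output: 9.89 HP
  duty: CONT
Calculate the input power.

P_out = 9.89 × 746 = 7378 W
P_in = P_out/η = 7378/0.792 = 9316 W = 9.32 kW

9.32 kW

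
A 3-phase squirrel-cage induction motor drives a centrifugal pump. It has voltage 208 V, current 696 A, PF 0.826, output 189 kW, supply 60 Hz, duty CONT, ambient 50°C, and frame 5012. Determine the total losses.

P_in = √3·V·I·cosφ = 1.732×208×696×0.826 = 207110 W
P_out = 189000 W
Losses = P_in − P_out = 207110 − 189000 = 18110 W

18100 W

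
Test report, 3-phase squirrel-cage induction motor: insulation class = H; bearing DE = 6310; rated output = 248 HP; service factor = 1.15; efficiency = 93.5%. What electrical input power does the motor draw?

198 kW

P_out = 248 × 746 = 185008 W
P_in = P_out/η = 185008/0.935 = 197870 W = 198 kW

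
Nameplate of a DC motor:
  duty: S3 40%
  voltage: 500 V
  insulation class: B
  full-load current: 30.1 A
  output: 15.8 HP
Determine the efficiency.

78.3 %

P_out = 15.8 × 746 = 11787 W
P_in = V·I = 500 × 30.1 = 15050 W
η = P_out / P_in = 11787 / 15050 = 0.783 = 78.3%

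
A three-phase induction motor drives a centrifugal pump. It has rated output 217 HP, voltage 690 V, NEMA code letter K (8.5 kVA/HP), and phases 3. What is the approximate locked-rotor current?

S_LR = 8.5 × 217 = 1844.5 kVA
I_LR = S_LR/(√3·V_L) = 1844500/(1.732×690) = 1540 A

1540 A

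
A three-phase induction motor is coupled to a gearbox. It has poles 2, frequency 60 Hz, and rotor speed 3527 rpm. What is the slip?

2.03 %

n_s = 120f/p = 120×60/2 = 3600 rpm
s = (n_s − n)/n_s = (3600 − 3527)/3600 = 0.0203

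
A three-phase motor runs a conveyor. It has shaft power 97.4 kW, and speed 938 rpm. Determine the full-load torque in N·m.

ω = 2π × 938/60 = 98.23 rad/s
τ = P/ω = 97400/98.23 = 992 N·m

992 N·m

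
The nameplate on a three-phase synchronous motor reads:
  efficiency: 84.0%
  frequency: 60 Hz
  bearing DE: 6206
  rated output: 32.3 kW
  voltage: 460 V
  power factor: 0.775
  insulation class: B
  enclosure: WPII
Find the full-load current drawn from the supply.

62.3 A

P_out = 32.3 kW = 32300 W
P_in = P_out / η = 32300 / 0.840 = 38452 W
I_L = P_in / (√3·V_L·cosφ) = 38452 / (1.732 × 460 × 0.775) = 62.3 A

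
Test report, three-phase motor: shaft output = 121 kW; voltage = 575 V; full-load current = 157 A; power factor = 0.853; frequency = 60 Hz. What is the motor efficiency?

P_out = 121 kW = 121000 W
P_in = √3·V_L·I_L·cosφ = 1.732 × 575 × 157 × 0.853 = 133372 W
η = P_out / P_in = 121000 / 133372 = 0.907 = 90.7%

90.7 %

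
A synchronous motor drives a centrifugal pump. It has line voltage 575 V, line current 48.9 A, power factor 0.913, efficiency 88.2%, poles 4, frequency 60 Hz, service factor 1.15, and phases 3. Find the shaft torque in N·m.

P_in = √3·V·I·cosφ = 1.732 × 575 × 48.9 × 0.913 = 44463 W
P_out = η·P_in = 0.882 × 44463 = 39216 W
n = n_s = 120×60/4 = 1800 rpm (synchronous)
ω = 2π×1800/60 = 188.5 rad/s
τ = P_out/ω = 39216/188.5 = 208 N·m

208 N·m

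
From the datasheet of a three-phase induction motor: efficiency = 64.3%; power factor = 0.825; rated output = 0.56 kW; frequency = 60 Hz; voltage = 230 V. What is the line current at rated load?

2.65 A

P_out = 0.56 kW = 560 W
P_in = P_out / η = 560 / 0.643 = 871 W
I_L = P_in / (√3·V_L·cosφ) = 871 / (1.732 × 230 × 0.825) = 2.65 A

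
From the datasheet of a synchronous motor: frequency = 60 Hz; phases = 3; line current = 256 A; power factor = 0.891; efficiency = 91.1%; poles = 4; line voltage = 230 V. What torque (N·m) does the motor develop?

439 N·m

P_in = √3·V·I·cosφ = 1.732 × 230 × 256 × 0.891 = 90864 W
P_out = η·P_in = 0.911 × 90864 = 82777 W
n = n_s = 120×60/4 = 1800 rpm (synchronous)
ω = 2π×1800/60 = 188.5 rad/s
τ = P_out/ω = 82777/188.5 = 439 N·m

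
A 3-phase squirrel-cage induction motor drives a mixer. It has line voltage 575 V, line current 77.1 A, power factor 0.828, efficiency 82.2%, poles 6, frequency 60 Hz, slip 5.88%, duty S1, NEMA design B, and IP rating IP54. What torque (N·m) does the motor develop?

P_in = √3·V·I·cosφ = 1.732 × 575 × 77.1 × 0.828 = 63577 W
P_out = η·P_in = 0.822 × 63577 = 52260 W
n_s = 120×60/6 = 1200 rpm; n = 1200×(1−0.0588) = 1129 rpm
ω = 2π×1129/60 = 118.2 rad/s
τ = P_out/ω = 52260/118.2 = 442 N·m

442 N·m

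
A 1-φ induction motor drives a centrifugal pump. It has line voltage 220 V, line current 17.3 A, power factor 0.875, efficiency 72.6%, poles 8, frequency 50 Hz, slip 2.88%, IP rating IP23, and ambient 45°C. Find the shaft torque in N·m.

31.7 N·m

P_in = V·I·cosφ = 220 × 17.3 × 0.875 = 3330 W
P_out = η·P_in = 0.726 × 3330 = 2418 W
n_s = 120×50/8 = 750 rpm; n = 750×(1−0.0288) = 728 rpm
ω = 2π×728/60 = 76.24 rad/s
τ = P_out/ω = 2418/76.24 = 31.7 N·m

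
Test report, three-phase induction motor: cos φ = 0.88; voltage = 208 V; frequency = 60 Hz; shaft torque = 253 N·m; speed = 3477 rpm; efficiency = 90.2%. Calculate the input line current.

322 A

ω = 2π×3477/60 = 364.1 rad/s; P_out = τω = 253 × 364.1 = 92117 W
P_in = P_out / η = 92117 / 0.902 = 102125 W
I_L = P_in / (√3·V_L·cosφ) = 102125 / (1.732 × 208 × 0.88) = 322 A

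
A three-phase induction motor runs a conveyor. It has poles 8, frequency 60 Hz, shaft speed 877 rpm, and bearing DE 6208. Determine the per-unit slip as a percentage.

2.56 %

n_s = 120f/p = 120×60/8 = 900 rpm
s = (n_s − n)/n_s = (900 − 877)/900 = 0.0256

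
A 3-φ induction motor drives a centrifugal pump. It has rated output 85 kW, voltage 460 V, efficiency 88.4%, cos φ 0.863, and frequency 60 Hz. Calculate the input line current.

P_out = 85 kW = 85000 W
P_in = P_out / η = 85000 / 0.884 = 96154 W
I_L = P_in / (√3·V_L·cosφ) = 96154 / (1.732 × 460 × 0.863) = 140 A

140 A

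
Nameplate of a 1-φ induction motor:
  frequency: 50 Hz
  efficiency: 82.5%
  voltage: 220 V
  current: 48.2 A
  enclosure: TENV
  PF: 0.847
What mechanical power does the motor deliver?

P_in = V·I·cosφ = 220 × 48.2 × 0.847 = 8982 W
P_out = η·P_in = 0.825 × 8982 = 7410 W

7.41 kW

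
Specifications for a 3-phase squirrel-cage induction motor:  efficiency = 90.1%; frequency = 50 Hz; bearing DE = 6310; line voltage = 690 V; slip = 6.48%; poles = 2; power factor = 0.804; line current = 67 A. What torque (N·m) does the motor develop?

197 N·m

P_in = √3·V·I·cosφ = 1.732 × 690 × 67 × 0.804 = 64377 W
P_out = η·P_in = 0.901 × 64377 = 58004 W
n_s = 120×50/2 = 3000 rpm; n = 3000×(1−0.0648) = 2806 rpm
ω = 2π×2806/60 = 293.8 rad/s
τ = P_out/ω = 58004/293.8 = 197 N·m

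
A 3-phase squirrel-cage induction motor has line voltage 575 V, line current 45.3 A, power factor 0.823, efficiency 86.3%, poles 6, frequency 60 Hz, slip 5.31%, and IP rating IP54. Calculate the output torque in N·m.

269 N·m

P_in = √3·V·I·cosφ = 1.732 × 575 × 45.3 × 0.823 = 37129 W
P_out = η·P_in = 0.863 × 37129 = 32042 W
n_s = 120×60/6 = 1200 rpm; n = 1200×(1−0.0531) = 1136 rpm
ω = 2π×1136/60 = 119 rad/s
τ = P_out/ω = 32042/119 = 269 N·m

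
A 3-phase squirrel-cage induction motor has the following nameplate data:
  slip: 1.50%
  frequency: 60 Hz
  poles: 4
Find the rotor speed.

1773 rpm

n_s = 120f/p = 120×60/4 = 1800 rpm
n = n_s(1 − s) = 1800 × (1 − 0.015) = 1773 rpm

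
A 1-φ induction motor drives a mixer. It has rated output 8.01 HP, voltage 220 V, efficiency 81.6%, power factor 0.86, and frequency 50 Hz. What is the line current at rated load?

38.7 A

P_out = 8.01 × 746 = 5975 W
P_in = P_out / η = 5975 / 0.816 = 7322 W
I = P_in / (V·cosφ) = 7322 / (220 × 0.86) = 38.7 A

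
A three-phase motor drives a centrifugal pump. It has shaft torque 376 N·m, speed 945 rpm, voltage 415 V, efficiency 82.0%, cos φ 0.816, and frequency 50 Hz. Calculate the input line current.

ω = 2π×945/60 = 98.96 rad/s; P_out = τω = 376 × 98.96 = 37209 W
P_in = P_out / η = 37209 / 0.820 = 45377 W
I_L = P_in / (√3·V_L·cosφ) = 45377 / (1.732 × 415 × 0.816) = 77.4 A

77.4 A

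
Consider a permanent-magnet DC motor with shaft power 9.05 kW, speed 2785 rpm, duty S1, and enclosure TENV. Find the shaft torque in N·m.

31 N·m

ω = 2π × 2785/60 = 291.6 rad/s
τ = P/ω = 9050/291.6 = 31 N·m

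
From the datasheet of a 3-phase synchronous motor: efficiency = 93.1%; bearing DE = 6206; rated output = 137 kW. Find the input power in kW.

P_out = 137000 W
P_in = P_out/η = 137000/0.931 = 147154 W = 147 kW

147 kW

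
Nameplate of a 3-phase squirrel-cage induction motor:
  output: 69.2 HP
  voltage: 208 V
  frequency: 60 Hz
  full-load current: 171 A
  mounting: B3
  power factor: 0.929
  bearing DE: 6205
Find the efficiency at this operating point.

90.2 %

P_out = 69.2 × 746 = 51623 W
P_in = √3·V_L·I_L·cosφ = 1.732 × 208 × 171 × 0.929 = 57230 W
η = P_out / P_in = 51623 / 57230 = 0.902 = 90.2%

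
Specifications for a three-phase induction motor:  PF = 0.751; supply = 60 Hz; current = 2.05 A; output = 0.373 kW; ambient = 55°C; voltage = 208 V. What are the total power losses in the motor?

182 W

P_in = √3·V·I·cosφ = 1.732×208×2.05×0.751 = 555 W
P_out = 373 W
Losses = P_in − P_out = 555 − 373 = 182 W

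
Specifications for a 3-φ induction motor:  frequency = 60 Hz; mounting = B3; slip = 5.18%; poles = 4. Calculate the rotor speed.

n_s = 120f/p = 120×60/4 = 1800 rpm
n = n_s(1 − s) = 1800 × (1 − 0.0518) = 1707 rpm

1707 rpm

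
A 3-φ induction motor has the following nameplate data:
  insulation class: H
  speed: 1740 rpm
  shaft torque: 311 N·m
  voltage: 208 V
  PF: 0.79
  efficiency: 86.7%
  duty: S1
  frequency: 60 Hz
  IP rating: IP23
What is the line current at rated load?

230 A

ω = 2π×1740/60 = 182.2 rad/s; P_out = τω = 311 × 182.2 = 56664 W
P_in = P_out / η = 56664 / 0.867 = 65356 W
I_L = P_in / (√3·V_L·cosφ) = 65356 / (1.732 × 208 × 0.79) = 230 A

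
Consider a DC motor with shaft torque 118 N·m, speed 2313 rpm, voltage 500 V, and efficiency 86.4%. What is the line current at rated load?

66.2 A

ω = 2π×2313/60 = 242.2 rad/s; P_out = τω = 118 × 242.2 = 28580 W
P_in = P_out / η = 28580 / 0.864 = 33079 W
I = P_in / V = 33079 / 500 = 66.2 A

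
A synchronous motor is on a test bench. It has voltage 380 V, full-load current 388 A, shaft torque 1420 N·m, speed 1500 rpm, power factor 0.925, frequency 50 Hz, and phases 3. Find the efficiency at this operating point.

94.4 %

ω = 2π × 1500/60 = 157.1 rad/s; P_out = τω = 1420 × 157.1 = 223082 W
P_in = √3·V_L·I_L·cosφ = 1.732 × 380 × 388 × 0.925 = 236214 W
η = P_out / P_in = 223082 / 236214 = 0.944 = 94.4%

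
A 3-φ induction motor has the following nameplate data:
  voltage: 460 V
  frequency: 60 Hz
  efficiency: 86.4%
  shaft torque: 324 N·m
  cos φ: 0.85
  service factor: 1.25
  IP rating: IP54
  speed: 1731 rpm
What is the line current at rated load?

100 A

ω = 2π×1731/60 = 181.3 rad/s; P_out = τω = 324 × 181.3 = 58741 W
P_in = P_out / η = 58741 / 0.864 = 67987 W
I_L = P_in / (√3·V_L·cosφ) = 67987 / (1.732 × 460 × 0.85) = 100 A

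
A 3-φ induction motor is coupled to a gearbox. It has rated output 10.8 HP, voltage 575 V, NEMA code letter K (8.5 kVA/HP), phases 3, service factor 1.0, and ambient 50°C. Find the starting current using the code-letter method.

S_LR = 8.5 × 10.8 = 91.8 kVA
I_LR = S_LR/(√3·V_L) = 91800/(1.732×575) = 92.2 A

92.2 A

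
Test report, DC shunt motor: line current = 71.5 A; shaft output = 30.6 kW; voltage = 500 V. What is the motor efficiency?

85.6 %

P_out = 30.6 kW = 30600 W
P_in = V·I = 500 × 71.5 = 35750 W
η = P_out / P_in = 30600 / 35750 = 0.856 = 85.6%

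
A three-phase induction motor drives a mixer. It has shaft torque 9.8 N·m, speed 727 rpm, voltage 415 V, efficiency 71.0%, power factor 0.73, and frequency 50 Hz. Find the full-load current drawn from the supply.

2 A

ω = 2π×727/60 = 76.13 rad/s; P_out = τω = 9.8 × 76.13 = 746 W
P_in = P_out / η = 746 / 0.710 = 1051 W
I_L = P_in / (√3·V_L·cosφ) = 1051 / (1.732 × 415 × 0.73) = 2 A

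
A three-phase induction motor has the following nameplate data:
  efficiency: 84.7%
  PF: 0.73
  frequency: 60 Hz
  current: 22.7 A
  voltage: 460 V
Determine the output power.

P_in = √3·V·I·cosφ = 1.732 × 460 × 22.7 × 0.73 = 13202 W
P_out = η·P_in = 0.847 × 13202 = 11182 W

11.2 kW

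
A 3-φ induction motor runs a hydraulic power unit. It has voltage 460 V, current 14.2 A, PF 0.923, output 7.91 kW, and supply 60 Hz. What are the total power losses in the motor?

2530 W

P_in = √3·V·I·cosφ = 1.732×460×14.2×0.923 = 10442 W
P_out = 7910 W
Losses = P_in − P_out = 10442 − 7910 = 2532 W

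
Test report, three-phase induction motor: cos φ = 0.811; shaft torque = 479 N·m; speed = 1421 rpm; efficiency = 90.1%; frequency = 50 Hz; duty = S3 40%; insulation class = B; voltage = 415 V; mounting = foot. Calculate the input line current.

136 A

ω = 2π×1421/60 = 148.8 rad/s; P_out = τω = 479 × 148.8 = 71275 W
P_in = P_out / η = 71275 / 0.901 = 79107 W
I_L = P_in / (√3·V_L·cosφ) = 79107 / (1.732 × 415 × 0.811) = 136 A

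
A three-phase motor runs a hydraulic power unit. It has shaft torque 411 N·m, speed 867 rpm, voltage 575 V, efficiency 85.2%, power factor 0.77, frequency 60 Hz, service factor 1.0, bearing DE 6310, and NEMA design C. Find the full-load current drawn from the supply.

ω = 2π×867/60 = 90.79 rad/s; P_out = τω = 411 × 90.79 = 37315 W
P_in = P_out / η = 37315 / 0.852 = 43797 W
I_L = P_in / (√3·V_L·cosφ) = 43797 / (1.732 × 575 × 0.77) = 57.1 A

57.1 A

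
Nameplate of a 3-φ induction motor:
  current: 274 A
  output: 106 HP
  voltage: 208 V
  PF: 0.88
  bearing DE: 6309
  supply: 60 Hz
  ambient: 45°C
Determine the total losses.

P_in = √3·V·I·cosφ = 1.732×208×274×0.88 = 86865 W
P_out = 106×746 = 79076 W
Losses = P_in − P_out = 86865 − 79076 = 7789 W

7.79 kW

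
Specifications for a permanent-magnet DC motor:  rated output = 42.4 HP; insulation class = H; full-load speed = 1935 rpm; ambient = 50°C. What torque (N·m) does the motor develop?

P_out = 42.4 × 746 = 31630 W
ω = 2π × 1935/60 = 202.6 rad/s
τ = P_out/ω = 31630/202.6 = 156 N·m

156 N·m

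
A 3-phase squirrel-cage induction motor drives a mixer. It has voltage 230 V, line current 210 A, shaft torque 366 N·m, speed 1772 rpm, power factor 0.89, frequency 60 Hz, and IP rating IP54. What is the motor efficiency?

ω = 2π × 1772/60 = 185.6 rad/s; P_out = τω = 366 × 185.6 = 67930 W
P_in = √3·V_L·I_L·cosφ = 1.732 × 230 × 210 × 0.89 = 74453 W
η = P_out / P_in = 67930 / 74453 = 0.912 = 91.2%

91.2 %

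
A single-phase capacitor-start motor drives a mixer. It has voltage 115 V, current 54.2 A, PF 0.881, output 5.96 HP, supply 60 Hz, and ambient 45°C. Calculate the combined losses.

P_in = V·I·cosφ = 115×54.2×0.881 = 5491 W
P_out = 5.96×746 = 4446 W
Losses = P_in − P_out = 5491 − 4446 = 1045 W

1.05 kW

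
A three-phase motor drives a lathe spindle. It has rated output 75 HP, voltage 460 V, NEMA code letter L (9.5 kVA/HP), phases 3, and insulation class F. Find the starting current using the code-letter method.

S_LR = 9.5 × 75 = 712.5 kVA
I_LR = S_LR/(√3·V_L) = 712500/(1.732×460) = 894 A

894 A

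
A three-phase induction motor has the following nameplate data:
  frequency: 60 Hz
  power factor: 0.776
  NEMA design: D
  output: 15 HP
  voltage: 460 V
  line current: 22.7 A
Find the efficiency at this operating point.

79.7 %

P_out = 15 × 746 = 11190 W
P_in = √3·V_L·I_L·cosφ = 1.732 × 460 × 22.7 × 0.776 = 14034 W
η = P_out / P_in = 11190 / 14034 = 0.797 = 79.7%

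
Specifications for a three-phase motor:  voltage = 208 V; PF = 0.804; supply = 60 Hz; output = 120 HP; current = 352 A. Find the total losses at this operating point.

P_in = √3·V·I·cosφ = 1.732×208×352×0.804 = 101955 W
P_out = 120×746 = 89520 W
Losses = P_in − P_out = 101955 − 89520 = 12435 W

12.4 kW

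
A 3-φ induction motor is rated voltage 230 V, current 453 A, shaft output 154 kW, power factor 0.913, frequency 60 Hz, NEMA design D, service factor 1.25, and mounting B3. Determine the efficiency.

93.5 %

P_out = 154 kW = 154000 W
P_in = √3·V_L·I_L·cosφ = 1.732 × 230 × 453 × 0.913 = 164757 W
η = P_out / P_in = 154000 / 164757 = 0.935 = 93.5%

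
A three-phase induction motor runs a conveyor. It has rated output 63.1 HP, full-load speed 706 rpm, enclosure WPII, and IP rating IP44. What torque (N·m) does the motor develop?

P_out = 63.1 × 746 = 47073 W
ω = 2π × 706/60 = 73.93 rad/s
τ = P_out/ω = 47073/73.93 = 637 N·m

637 N·m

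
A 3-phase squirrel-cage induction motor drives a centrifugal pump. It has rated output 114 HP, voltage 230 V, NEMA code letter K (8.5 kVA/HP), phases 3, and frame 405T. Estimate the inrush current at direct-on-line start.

S_LR = 8.5 × 114 = 969 kVA
I_LR = S_LR/(√3·V_L) = 969000/(1.732×230) = 2430 A

2430 A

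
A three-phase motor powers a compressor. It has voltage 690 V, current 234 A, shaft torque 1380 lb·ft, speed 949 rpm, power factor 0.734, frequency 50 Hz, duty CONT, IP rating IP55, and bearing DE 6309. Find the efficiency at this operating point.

90.6 %

τ = 1380 lb·ft × 1.356 = 1871 N·m
ω = 2π × 949/60 = 99.38 rad/s; P_out = τω = 1871 × 99.38 = 185940 W
P_in = √3·V_L·I_L·cosφ = 1.732 × 690 × 234 × 0.734 = 205262 W
η = P_out / P_in = 185940 / 205262 = 0.906 = 90.6%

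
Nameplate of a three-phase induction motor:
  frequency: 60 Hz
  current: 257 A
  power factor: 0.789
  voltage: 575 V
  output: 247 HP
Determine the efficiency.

91.2 %

P_out = 247 × 746 = 184262 W
P_in = √3·V_L·I_L·cosφ = 1.732 × 575 × 257 × 0.789 = 201942 W
η = P_out / P_in = 184262 / 201942 = 0.912 = 91.2%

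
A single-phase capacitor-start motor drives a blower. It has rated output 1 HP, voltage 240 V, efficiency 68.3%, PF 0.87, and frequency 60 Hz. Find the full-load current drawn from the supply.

P_out = 1 × 746 = 746 W
P_in = P_out / η = 746 / 0.683 = 1092 W
I = P_in / (V·cosφ) = 1092 / (240 × 0.87) = 5.23 A

5.23 A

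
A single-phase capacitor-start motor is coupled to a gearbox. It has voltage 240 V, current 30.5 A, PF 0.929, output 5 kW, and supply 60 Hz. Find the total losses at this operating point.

1.8 kW

P_in = V·I·cosφ = 240×30.5×0.929 = 6800 W
P_out = 5000 W
Losses = P_in − P_out = 6800 − 5000 = 1800 W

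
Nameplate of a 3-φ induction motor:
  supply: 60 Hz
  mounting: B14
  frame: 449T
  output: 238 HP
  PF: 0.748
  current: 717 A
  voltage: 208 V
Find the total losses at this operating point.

P_in = √3·V·I·cosφ = 1.732×208×717×0.748 = 193211 W
P_out = 238×746 = 177548 W
Losses = P_in − P_out = 193211 − 177548 = 15663 W

15700 W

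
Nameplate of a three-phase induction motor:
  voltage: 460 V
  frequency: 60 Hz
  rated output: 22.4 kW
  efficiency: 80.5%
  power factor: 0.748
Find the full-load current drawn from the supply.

46.7 A

P_out = 22.4 kW = 22400 W
P_in = P_out / η = 22400 / 0.805 = 27826 W
I_L = P_in / (√3·V_L·cosφ) = 27826 / (1.732 × 460 × 0.748) = 46.7 A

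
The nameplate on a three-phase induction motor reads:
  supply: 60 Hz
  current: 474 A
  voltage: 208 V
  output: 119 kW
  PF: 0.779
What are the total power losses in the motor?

P_in = √3·V·I·cosφ = 1.732×208×474×0.779 = 133023 W
P_out = 119000 W
Losses = P_in − P_out = 133023 − 119000 = 14023 W

14 kW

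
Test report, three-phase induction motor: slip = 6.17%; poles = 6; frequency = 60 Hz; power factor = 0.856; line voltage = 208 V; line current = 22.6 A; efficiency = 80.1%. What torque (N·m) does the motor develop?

P_in = √3·V·I·cosφ = 1.732 × 208 × 22.6 × 0.856 = 6969 W
P_out = η·P_in = 0.801 × 6969 = 5582 W
n_s = 120×60/6 = 1200 rpm; n = 1200×(1−0.0617) = 1126 rpm
ω = 2π×1126/60 = 117.9 rad/s
τ = P_out/ω = 5582/117.9 = 47.3 N·m

47.3 N·m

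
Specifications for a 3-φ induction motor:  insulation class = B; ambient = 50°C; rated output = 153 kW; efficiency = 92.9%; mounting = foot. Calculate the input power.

P_out = 153000 W
P_in = P_out/η = 153000/0.929 = 164693 W = 165 kW

165 kW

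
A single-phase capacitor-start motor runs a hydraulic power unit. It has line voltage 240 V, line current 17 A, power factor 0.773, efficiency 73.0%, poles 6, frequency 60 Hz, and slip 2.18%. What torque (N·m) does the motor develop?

18.7 N·m

P_in = V·I·cosφ = 240 × 17 × 0.773 = 3154 W
P_out = η·P_in = 0.73 × 3154 = 2302 W
n_s = 120×60/6 = 1200 rpm; n = 1200×(1−0.0218) = 1174 rpm
ω = 2π×1174/60 = 122.9 rad/s
τ = P_out/ω = 2302/122.9 = 18.7 N·m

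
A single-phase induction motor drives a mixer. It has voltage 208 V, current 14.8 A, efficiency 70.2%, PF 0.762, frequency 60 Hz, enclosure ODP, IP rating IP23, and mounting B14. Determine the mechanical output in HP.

2.21 HP

P_in = V·I·cosφ = 208 × 14.8 × 0.762 = 2346 W
P_out = η·P_in = 0.702 × 2346 = 1647 W
= 1647/746 = 2.21 HP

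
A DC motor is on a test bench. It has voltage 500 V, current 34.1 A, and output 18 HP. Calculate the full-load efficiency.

78.8 %

P_out = 18 × 746 = 13428 W
P_in = V·I = 500 × 34.1 = 17050 W
η = P_out / P_in = 13428 / 17050 = 0.788 = 78.8%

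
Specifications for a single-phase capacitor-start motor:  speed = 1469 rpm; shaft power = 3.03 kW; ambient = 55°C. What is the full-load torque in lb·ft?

14.5 lb·ft

ω = 2π × 1469/60 = 153.8 rad/s
τ = P/ω = 3030/153.8 = 19.7 N·m
In lb·ft: 19.7/1.356 = 14.5 lb·ft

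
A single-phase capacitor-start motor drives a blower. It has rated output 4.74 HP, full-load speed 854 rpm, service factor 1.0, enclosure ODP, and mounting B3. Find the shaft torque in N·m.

39.5 N·m

P_out = 4.74 × 746 = 3536 W
ω = 2π × 854/60 = 89.43 rad/s
τ = P_out/ω = 3536/89.43 = 39.5 N·m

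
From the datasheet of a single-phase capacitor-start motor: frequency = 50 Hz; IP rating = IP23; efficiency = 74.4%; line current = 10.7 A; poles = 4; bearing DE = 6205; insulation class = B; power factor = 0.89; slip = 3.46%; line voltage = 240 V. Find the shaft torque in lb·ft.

P_in = V·I·cosφ = 240 × 10.7 × 0.89 = 2286 W
P_out = η·P_in = 0.744 × 2286 = 1701 W
n_s = 120×50/4 = 1500 rpm; n = 1500×(1−0.0346) = 1448 rpm
ω = 2π×1448/60 = 151.6 rad/s
τ = P_out/ω = 1701/151.6 = 11.22 N·m
In lb·ft: 11.22/1.356 = 8.27 lb·ft

8.27 lb·ft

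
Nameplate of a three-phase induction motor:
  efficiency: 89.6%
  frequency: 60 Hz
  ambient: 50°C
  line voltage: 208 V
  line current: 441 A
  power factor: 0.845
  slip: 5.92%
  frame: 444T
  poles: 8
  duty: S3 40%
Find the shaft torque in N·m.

P_in = √3·V·I·cosφ = 1.732 × 208 × 441 × 0.845 = 134248 W
P_out = η·P_in = 0.896 × 134248 = 120286 W
n_s = 120×60/8 = 900 rpm; n = 900×(1−0.0592) = 847 rpm
ω = 2π×847/60 = 88.7 rad/s
τ = P_out/ω = 120286/88.7 = 1360 N·m

1360 N·m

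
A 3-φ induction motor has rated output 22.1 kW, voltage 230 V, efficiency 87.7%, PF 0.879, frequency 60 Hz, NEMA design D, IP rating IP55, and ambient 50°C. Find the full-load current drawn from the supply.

P_out = 22.1 kW = 22100 W
P_in = P_out / η = 22100 / 0.877 = 25200 W
I_L = P_in / (√3·V_L·cosφ) = 25200 / (1.732 × 230 × 0.879) = 72 A

72 A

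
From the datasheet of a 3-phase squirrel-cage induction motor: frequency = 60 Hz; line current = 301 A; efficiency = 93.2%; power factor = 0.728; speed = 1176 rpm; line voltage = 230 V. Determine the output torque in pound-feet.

487 lb·ft

P_in = √3·V·I·cosφ = 1.732 × 230 × 301 × 0.728 = 87292 W
P_out = η·P_in = 0.932 × 87292 = 81356 W
n = 1176 rpm
ω = 2π×1176/60 = 123.2 rad/s
τ = P_out/ω = 81356/123.2 = 660.4 N·m
In lb·ft: 660.4/1.356 = 487 lb·ft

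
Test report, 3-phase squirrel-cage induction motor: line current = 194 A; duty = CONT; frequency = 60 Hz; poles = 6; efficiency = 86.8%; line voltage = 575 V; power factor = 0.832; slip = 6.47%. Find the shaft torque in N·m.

1190 N·m

P_in = √3·V·I·cosφ = 1.732 × 575 × 194 × 0.832 = 160746 W
P_out = η·P_in = 0.868 × 160746 = 139528 W
n_s = 120×60/6 = 1200 rpm; n = 1200×(1−0.0647) = 1122 rpm
ω = 2π×1122/60 = 117.5 rad/s
τ = P_out/ω = 139528/117.5 = 1190 N·m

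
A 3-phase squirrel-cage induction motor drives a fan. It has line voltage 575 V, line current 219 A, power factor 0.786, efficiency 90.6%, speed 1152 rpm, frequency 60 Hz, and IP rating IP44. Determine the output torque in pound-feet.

P_in = √3·V·I·cosφ = 1.732 × 575 × 219 × 0.786 = 171428 W
P_out = η·P_in = 0.906 × 171428 = 155314 W
n = 1152 rpm
ω = 2π×1152/60 = 120.6 rad/s
τ = P_out/ω = 155314/120.6 = 1288 N·m
In lb·ft: 1288/1.356 = 950 lb·ft

950 lb·ft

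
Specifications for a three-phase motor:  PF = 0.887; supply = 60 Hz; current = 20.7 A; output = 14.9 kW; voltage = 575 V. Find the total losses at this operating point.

3.39 kW

P_in = √3·V·I·cosφ = 1.732×575×20.7×0.887 = 18286 W
P_out = 14900 W
Losses = P_in − P_out = 18286 − 14900 = 3386 W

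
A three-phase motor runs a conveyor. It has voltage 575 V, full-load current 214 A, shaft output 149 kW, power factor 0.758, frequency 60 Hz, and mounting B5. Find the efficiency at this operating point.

92.2 %

P_out = 149 kW = 149000 W
P_in = √3·V_L·I_L·cosφ = 1.732 × 575 × 214 × 0.758 = 161547 W
η = P_out / P_in = 149000 / 161547 = 0.922 = 92.2%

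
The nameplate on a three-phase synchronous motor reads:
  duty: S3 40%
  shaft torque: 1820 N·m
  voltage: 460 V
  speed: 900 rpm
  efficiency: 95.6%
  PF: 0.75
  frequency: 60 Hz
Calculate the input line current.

300 A

ω = 2π×900/60 = 94.25 rad/s; P_out = τω = 1820 × 94.25 = 171535 W
P_in = P_out / η = 171535 / 0.956 = 179430 W
I_L = P_in / (√3·V_L·cosφ) = 179430 / (1.732 × 460 × 0.75) = 300 A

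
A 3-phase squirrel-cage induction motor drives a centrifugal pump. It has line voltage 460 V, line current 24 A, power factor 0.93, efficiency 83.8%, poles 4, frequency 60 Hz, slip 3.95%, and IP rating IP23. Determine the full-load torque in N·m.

82.3 N·m

P_in = √3·V·I·cosφ = 1.732 × 460 × 24 × 0.93 = 17783 W
P_out = η·P_in = 0.838 × 17783 = 14902 W
n_s = 120×60/4 = 1800 rpm; n = 1800×(1−0.0395) = 1729 rpm
ω = 2π×1729/60 = 181.1 rad/s
τ = P_out/ω = 14902/181.1 = 82.3 N·m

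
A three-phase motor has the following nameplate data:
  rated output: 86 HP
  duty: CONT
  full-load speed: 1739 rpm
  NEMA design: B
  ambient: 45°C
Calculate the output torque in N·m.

P_out = 86 × 746 = 64156 W
ω = 2π × 1739/60 = 182.1 rad/s
τ = P_out/ω = 64156/182.1 = 352 N·m

352 N·m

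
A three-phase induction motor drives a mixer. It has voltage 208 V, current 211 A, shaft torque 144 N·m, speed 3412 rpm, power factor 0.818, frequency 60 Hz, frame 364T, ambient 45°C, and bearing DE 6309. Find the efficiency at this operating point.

82.7 %

ω = 2π × 3412/60 = 357.3 rad/s; P_out = τω = 144 × 357.3 = 51451 W
P_in = √3·V_L·I_L·cosφ = 1.732 × 208 × 211 × 0.818 = 62179 W
η = P_out / P_in = 51451 / 62179 = 0.827 = 82.7%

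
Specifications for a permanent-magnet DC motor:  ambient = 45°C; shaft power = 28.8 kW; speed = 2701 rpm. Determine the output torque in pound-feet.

ω = 2π × 2701/60 = 282.8 rad/s
τ = P/ω = 28800/282.8 = 101.8 N·m
In lb·ft: 101.8/1.356 = 75.1 lb·ft

75.1 lb·ft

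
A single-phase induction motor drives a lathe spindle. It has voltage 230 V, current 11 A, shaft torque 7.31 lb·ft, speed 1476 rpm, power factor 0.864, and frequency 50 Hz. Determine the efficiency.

τ = 7.31 lb·ft × 1.356 = 9.912 N·m
ω = 2π × 1476/60 = 154.6 rad/s; P_out = τω = 9.912 × 154.6 = 1532 W
P_in = V·I·cosφ = 230 × 11 × 0.864 = 2186 W
η = P_out / P_in = 1532 / 2186 = 0.701 = 70.1%

70.1 %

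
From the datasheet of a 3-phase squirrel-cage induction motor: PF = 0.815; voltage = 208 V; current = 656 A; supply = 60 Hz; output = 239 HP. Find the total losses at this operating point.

P_in = √3·V·I·cosφ = 1.732×208×656×0.815 = 192607 W
P_out = 239×746 = 178294 W
Losses = P_in − P_out = 192607 − 178294 = 14313 W

14300 W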